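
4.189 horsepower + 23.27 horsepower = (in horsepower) 27.46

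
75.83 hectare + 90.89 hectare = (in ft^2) 1.795e+07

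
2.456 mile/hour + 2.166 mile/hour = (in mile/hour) 4.622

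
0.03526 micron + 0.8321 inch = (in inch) 0.8321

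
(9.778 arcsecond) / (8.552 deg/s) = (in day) 3.676e-09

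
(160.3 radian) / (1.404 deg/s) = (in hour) 1.817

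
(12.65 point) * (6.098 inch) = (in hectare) 6.912e-08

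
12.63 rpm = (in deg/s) 75.78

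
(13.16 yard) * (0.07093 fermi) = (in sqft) 9.187e-15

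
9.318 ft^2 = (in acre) 0.0002139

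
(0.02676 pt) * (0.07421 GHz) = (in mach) 2.057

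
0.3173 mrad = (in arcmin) 1.091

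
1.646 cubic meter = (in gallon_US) 434.8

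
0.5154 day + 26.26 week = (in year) 0.505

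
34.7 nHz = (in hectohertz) 3.47e-10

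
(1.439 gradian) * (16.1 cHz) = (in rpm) 0.03475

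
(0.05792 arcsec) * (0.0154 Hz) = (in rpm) 4.129e-08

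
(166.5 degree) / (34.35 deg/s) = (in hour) 0.001346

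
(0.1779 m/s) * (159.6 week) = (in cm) 1.717e+09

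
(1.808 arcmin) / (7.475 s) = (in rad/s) 7.036e-05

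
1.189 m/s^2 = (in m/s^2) 1.189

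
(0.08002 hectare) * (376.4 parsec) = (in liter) 9.294e+24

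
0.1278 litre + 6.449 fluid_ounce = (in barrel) 0.002003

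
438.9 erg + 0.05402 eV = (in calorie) 1.049e-05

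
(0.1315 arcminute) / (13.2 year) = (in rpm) 8.775e-13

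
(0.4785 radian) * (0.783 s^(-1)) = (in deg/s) 21.47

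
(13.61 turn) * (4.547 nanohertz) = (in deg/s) 2.228e-05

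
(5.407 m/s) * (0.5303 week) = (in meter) 1.734e+06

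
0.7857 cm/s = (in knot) 0.01527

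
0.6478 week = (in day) 4.535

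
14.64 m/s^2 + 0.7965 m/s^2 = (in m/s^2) 15.44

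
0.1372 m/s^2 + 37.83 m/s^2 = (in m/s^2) 37.97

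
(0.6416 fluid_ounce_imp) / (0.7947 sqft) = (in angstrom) 2.469e+06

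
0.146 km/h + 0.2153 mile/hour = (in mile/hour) 0.306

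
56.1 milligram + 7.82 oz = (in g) 221.7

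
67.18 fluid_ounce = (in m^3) 0.001987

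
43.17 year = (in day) 1.576e+04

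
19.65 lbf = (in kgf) 8.913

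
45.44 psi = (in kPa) 313.3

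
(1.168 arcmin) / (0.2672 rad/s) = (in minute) 2.119e-05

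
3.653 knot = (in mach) 0.005519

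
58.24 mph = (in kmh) 93.73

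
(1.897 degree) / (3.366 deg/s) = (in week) 9.318e-07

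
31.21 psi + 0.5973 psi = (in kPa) 219.3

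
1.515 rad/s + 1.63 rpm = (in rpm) 16.1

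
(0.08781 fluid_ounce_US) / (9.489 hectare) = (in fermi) 2.737e+04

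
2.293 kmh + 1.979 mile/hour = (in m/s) 1.522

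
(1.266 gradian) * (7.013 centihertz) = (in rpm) 0.01332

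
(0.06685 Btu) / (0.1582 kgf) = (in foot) 149.2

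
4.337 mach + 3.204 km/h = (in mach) 4.34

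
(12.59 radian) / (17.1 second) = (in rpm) 7.031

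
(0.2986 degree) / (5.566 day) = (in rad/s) 1.084e-08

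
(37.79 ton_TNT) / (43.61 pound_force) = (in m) 8.151e+08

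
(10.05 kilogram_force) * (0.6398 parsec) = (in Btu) 1.844e+15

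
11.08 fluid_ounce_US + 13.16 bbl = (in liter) 2093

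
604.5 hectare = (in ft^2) 6.507e+07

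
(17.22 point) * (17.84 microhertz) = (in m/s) 1.084e-07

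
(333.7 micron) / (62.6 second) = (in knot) 1.036e-05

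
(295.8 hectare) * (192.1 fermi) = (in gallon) 0.0001501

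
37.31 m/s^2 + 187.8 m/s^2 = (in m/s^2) 225.1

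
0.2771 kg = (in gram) 277.1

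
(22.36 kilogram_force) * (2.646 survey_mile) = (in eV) 5.828e+24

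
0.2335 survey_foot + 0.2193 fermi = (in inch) 2.802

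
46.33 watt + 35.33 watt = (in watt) 81.66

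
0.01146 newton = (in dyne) 1146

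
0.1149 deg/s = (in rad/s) 0.002005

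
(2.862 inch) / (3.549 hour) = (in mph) 1.273e-05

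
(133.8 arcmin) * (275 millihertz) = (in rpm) 0.1022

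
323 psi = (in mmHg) 1.67e+04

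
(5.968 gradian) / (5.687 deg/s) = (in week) 1.562e-06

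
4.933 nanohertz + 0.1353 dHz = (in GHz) 1.353e-11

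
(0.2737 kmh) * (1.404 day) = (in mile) 5.731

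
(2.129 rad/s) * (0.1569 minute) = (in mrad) 2.004e+04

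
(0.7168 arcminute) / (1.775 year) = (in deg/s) 2.134e-10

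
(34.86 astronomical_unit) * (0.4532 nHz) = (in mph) 5287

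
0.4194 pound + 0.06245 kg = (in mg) 2.527e+05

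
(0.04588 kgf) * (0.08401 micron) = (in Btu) 3.583e-11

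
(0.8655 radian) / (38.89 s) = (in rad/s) 0.02226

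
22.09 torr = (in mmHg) 22.09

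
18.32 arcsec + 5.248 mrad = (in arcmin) 18.35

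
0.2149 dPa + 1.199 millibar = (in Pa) 119.9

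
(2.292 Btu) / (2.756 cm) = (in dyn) 8.774e+09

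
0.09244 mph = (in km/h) 0.1488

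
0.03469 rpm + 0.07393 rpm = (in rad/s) 0.01137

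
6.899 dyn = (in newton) 6.899e-05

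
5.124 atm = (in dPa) 5.192e+06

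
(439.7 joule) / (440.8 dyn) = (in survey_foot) 3.273e+05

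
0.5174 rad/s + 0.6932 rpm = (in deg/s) 33.8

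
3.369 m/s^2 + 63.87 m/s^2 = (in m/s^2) 67.24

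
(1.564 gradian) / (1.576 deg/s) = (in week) 1.477e-06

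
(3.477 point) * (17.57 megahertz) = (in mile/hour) 4.821e+04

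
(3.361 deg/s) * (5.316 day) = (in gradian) 1.715e+06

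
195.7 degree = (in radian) 3.416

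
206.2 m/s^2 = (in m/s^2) 206.2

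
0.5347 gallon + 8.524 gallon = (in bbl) 0.2157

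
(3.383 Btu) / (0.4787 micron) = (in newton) 7.456e+09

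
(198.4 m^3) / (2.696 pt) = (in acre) 51.55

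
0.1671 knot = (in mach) 0.0002525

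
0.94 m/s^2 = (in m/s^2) 0.94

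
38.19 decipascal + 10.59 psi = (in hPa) 730.2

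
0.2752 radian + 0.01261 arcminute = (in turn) 0.0438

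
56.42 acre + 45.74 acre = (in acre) 102.2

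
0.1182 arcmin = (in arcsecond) 7.092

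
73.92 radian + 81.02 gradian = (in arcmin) 2.585e+05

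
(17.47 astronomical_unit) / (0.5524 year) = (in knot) 2.916e+05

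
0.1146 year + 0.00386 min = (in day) 41.83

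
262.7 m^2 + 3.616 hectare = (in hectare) 3.642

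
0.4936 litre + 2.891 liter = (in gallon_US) 0.8941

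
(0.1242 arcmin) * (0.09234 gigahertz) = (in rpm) 3.186e+04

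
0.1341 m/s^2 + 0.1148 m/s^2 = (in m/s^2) 0.2489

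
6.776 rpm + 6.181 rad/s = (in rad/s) 6.891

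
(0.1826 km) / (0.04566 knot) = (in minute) 129.6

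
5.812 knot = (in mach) 0.008781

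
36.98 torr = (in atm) 0.04866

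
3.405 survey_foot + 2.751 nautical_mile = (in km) 5.096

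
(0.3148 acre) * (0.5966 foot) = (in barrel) 1457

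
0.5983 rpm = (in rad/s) 0.06265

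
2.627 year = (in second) 8.285e+07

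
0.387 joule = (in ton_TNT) 9.25e-11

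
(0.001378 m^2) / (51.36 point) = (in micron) 7.605e+04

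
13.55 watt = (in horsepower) 0.01817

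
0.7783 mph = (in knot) 0.6763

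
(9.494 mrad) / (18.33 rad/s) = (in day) 5.995e-09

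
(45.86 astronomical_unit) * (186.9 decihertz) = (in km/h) 4.616e+14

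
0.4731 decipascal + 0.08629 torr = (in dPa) 115.5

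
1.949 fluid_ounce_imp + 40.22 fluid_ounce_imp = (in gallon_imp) 0.2636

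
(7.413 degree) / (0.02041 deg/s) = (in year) 1.152e-05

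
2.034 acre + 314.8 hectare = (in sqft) 3.397e+07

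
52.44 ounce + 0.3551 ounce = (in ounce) 52.8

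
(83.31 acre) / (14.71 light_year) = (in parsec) 7.851e-29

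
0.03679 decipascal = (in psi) 5.336e-07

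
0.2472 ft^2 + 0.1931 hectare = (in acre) 0.4772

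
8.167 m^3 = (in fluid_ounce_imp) 2.874e+05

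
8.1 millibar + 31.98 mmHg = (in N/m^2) 5074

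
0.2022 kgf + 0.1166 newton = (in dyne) 2.1e+05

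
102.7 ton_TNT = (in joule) 4.297e+11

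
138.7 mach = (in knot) 9.18e+04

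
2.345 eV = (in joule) 3.757e-19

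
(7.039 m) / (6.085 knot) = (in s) 2.249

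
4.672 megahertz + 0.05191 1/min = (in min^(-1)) 2.803e+08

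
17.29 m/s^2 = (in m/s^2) 17.29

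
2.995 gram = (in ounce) 0.1056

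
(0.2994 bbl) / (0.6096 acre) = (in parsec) 6.253e-22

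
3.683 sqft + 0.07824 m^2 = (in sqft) 4.525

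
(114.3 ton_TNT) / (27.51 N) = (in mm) 1.738e+13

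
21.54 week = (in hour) 3619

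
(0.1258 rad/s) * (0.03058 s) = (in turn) 0.0006123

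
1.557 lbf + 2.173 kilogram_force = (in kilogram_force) 2.879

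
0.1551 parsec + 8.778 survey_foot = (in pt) 1.357e+19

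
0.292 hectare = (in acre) 0.7215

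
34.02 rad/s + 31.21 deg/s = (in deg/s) 1980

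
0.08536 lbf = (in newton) 0.3797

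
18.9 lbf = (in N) 84.07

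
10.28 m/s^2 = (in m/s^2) 10.28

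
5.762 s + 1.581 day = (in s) 1.366e+05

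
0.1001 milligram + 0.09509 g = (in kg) 9.519e-05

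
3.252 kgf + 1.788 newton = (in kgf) 3.434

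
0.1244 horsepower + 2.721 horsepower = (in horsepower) 2.845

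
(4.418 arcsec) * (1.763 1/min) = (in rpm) 6.01e-06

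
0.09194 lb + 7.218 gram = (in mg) 4.892e+04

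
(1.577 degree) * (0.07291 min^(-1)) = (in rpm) 0.0003194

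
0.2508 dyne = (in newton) 2.508e-06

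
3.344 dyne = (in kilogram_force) 3.41e-06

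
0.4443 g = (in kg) 0.0004443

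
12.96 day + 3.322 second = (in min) 1.866e+04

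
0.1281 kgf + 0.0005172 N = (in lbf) 0.2825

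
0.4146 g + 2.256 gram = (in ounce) 0.0942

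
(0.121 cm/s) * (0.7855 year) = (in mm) 2.997e+07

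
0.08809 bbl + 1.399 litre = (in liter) 15.4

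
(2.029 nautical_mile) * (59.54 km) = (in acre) 5.529e+04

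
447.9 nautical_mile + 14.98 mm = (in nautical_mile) 447.9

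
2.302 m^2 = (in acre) 0.0005688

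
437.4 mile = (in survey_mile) 437.4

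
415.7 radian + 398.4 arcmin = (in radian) 415.8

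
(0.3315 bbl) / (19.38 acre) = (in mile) 4.176e-10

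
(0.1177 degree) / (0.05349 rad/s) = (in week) 6.35e-08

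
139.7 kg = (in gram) 1.397e+05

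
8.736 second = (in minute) 0.1456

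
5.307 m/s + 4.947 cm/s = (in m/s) 5.356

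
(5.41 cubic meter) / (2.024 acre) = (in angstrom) 6.605e+06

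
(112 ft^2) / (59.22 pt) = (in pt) 1.412e+06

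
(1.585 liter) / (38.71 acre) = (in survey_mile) 6.287e-12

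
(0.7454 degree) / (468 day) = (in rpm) 3.072e-09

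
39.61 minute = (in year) 7.536e-05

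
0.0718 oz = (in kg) 0.002035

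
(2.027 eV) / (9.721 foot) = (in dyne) 1.096e-14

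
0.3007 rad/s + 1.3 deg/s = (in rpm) 3.088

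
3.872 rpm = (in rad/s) 0.4055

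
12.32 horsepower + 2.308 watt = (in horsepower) 12.32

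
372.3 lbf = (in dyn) 1.656e+08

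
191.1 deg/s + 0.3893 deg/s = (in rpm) 31.91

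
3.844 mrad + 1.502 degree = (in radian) 0.03006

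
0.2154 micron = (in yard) 2.356e-07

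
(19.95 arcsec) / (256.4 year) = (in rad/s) 1.196e-14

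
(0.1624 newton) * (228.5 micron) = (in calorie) 8.869e-06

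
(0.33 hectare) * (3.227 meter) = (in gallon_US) 2.813e+06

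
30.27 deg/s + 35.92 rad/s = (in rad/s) 36.45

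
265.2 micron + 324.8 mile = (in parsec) 1.694e-11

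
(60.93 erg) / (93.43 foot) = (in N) 2.14e-07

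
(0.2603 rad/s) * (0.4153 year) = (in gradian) 2.17e+08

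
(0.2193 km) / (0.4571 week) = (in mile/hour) 0.001774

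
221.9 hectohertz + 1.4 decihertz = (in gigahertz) 2.219e-05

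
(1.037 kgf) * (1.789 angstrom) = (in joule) 1.819e-09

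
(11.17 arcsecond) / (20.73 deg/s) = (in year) 4.746e-12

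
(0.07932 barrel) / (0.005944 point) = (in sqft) 6.473e+04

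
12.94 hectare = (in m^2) 1.294e+05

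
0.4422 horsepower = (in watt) 329.7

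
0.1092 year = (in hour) 956.6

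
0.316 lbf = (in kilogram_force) 0.1433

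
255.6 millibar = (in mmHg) 191.7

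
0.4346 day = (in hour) 10.43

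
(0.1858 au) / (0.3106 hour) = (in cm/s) 2.486e+09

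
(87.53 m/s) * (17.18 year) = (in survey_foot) 1.556e+11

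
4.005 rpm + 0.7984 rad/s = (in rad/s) 1.218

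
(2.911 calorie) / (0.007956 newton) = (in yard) 1674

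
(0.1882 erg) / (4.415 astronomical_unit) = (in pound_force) 6.406e-21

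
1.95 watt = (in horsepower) 0.002615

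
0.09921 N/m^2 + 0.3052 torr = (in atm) 0.0004026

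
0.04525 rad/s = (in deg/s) 2.593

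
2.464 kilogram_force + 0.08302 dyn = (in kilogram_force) 2.464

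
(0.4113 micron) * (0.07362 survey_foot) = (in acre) 2.281e-12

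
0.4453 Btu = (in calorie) 112.3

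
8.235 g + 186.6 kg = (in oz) 6582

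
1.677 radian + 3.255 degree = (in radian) 1.734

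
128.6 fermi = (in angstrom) 0.001286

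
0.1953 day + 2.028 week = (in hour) 345.4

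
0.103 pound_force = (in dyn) 4.582e+04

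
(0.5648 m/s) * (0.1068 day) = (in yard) 5700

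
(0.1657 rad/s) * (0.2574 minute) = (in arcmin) 8797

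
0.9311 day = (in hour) 22.35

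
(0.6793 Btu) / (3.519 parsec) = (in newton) 6.6e-15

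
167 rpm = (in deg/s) 1002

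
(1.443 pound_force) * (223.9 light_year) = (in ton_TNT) 3.25e+09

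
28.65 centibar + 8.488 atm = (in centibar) 888.7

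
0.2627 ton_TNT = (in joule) 1.099e+09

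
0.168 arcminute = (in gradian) 0.003111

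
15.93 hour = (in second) 5.735e+04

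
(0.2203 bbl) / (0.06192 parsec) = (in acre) 4.53e-21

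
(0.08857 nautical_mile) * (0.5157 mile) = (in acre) 33.64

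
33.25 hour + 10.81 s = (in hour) 33.25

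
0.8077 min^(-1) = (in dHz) 0.1346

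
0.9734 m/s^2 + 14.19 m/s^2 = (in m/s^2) 15.16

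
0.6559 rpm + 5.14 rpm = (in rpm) 5.796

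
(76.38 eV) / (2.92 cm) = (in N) 4.191e-16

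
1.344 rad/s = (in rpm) 12.83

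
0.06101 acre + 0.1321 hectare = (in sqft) 1.688e+04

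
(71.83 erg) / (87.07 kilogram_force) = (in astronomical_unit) 5.623e-20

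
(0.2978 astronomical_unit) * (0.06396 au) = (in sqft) 4.588e+21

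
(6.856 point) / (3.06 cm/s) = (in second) 0.07904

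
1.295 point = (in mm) 0.4568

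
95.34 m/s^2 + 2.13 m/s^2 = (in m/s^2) 97.47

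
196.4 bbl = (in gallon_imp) 6869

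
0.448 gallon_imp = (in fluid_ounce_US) 68.87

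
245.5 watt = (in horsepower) 0.3292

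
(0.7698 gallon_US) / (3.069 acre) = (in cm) 2.346e-05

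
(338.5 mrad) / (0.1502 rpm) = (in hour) 0.005978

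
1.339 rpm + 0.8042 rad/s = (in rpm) 9.019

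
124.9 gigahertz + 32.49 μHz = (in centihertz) 1.249e+13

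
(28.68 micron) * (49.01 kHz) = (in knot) 2.732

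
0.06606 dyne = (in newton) 6.606e-07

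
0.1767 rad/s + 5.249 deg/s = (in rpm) 2.562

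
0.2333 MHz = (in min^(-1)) 1.4e+07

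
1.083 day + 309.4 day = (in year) 0.8506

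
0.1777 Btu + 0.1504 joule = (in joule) 187.6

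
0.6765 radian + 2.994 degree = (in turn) 0.116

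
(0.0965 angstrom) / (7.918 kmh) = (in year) 1.391e-19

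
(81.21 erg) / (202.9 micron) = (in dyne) 4002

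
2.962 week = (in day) 20.73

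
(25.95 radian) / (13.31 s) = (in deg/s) 111.7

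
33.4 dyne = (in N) 0.000334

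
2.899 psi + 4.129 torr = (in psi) 2.979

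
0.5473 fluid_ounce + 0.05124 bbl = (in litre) 8.163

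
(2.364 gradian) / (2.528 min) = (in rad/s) 0.0002448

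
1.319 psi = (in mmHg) 68.21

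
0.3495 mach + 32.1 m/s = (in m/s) 151.1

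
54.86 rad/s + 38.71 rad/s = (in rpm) 893.5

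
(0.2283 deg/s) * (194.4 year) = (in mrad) 2.443e+10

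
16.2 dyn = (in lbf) 3.642e-05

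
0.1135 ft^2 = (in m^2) 0.01054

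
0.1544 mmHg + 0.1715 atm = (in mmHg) 130.5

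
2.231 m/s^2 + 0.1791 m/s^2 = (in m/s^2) 2.41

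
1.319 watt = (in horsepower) 0.001769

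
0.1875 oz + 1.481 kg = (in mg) 1.486e+06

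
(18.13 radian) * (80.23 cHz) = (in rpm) 138.9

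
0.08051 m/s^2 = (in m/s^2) 0.08051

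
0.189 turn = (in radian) 1.188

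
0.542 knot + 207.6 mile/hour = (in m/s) 93.08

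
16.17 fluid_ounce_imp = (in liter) 0.4594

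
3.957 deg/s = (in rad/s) 0.06906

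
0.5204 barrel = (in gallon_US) 21.86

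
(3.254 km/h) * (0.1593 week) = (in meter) 8.708e+04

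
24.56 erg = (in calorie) 5.87e-07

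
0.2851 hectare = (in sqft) 3.069e+04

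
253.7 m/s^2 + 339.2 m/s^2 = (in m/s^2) 592.9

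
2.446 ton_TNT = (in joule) 1.023e+10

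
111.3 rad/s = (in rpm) 1063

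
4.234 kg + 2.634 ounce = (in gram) 4309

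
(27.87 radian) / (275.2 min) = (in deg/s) 0.09671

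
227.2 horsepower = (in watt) 1.694e+05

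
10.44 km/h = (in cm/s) 290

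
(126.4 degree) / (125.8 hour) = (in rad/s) 4.871e-06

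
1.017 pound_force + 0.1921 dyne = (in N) 4.524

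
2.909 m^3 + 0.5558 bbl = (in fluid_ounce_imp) 1.055e+05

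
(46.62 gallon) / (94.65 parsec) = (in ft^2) 6.504e-19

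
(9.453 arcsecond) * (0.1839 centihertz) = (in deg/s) 4.829e-06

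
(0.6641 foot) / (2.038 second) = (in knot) 0.1931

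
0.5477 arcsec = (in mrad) 0.002655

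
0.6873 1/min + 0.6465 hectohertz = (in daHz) 6.466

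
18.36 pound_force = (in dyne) 8.167e+06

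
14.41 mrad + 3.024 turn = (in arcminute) 6.537e+04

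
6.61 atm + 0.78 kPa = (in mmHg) 5029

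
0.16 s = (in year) 5.074e-09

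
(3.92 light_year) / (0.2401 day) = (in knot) 3.475e+12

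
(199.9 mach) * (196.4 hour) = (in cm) 4.813e+12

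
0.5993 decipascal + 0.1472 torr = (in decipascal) 196.8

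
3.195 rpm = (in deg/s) 19.17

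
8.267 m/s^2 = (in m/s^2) 8.267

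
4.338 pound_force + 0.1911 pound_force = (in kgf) 2.054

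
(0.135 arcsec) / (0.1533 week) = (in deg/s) 4.045e-10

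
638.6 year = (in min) 3.356e+08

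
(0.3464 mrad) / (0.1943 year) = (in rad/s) 5.653e-11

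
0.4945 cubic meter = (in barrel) 3.11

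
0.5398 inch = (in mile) 8.52e-06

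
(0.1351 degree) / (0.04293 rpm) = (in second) 0.5245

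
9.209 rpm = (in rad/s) 0.9644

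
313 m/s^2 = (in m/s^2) 313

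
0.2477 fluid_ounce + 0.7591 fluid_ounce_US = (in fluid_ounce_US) 1.007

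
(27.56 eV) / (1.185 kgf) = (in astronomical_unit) 2.54e-30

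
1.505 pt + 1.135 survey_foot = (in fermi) 3.465e+14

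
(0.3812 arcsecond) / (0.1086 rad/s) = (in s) 1.702e-05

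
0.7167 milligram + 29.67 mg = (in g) 0.03039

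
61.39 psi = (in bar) 4.233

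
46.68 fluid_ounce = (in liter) 1.38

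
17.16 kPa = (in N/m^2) 1.716e+04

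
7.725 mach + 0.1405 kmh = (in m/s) 2630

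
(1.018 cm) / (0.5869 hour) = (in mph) 1.078e-05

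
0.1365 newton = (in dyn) 1.365e+04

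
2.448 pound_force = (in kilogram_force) 1.11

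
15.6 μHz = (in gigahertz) 1.56e-14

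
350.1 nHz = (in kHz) 3.501e-10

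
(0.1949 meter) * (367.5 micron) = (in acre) 1.77e-08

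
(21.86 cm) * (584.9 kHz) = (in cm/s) 1.279e+07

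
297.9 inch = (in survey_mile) 0.004702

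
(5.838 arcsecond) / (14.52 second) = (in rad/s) 1.949e-06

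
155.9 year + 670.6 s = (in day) 5.69e+04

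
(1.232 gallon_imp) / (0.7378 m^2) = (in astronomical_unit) 5.074e-14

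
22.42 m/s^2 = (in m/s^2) 22.42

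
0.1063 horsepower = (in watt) 79.27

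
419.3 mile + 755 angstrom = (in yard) 7.38e+05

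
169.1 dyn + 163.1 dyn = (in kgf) 0.0003387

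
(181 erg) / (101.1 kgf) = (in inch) 7.187e-07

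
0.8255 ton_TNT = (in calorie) 8.255e+08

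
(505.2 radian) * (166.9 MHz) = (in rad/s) 8.432e+10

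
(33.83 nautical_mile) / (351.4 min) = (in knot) 5.776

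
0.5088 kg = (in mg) 5.088e+05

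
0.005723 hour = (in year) 6.533e-07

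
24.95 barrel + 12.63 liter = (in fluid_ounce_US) 1.346e+05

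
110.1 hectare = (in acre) 272.1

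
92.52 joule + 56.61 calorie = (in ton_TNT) 7.872e-08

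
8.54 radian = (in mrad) 8540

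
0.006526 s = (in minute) 0.0001088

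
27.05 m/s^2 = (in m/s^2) 27.05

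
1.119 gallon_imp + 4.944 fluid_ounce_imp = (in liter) 5.228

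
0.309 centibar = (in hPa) 3.09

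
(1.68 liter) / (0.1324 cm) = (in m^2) 1.269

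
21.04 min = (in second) 1262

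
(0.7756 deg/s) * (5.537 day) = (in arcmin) 2.226e+07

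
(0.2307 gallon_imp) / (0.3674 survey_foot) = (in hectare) 9.365e-07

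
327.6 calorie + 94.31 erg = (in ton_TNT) 3.276e-07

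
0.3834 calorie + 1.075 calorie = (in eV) 3.809e+19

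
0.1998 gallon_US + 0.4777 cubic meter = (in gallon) 126.4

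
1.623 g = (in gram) 1.623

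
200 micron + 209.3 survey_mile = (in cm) 3.368e+07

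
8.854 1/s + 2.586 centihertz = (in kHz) 0.00888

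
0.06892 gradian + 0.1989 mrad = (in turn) 0.000204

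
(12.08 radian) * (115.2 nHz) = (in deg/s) 7.973e-05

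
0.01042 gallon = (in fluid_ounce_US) 1.334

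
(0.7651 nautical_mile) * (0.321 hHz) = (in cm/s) 4.548e+06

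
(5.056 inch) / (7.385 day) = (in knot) 3.912e-07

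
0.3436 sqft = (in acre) 7.888e-06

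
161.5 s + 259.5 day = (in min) 3.737e+05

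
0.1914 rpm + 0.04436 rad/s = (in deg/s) 3.69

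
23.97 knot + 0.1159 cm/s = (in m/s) 12.33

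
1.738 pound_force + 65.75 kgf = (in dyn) 6.525e+07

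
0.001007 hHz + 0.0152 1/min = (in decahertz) 0.0101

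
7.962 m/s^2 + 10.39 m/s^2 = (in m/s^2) 18.35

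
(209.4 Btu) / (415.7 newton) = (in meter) 531.5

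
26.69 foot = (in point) 2.306e+04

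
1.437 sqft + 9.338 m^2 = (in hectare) 0.0009472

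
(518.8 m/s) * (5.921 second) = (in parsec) 9.955e-14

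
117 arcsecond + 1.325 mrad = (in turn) 0.0003012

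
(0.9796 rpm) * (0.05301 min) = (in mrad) 326.3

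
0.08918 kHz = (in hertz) 89.18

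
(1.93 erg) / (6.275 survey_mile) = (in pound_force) 4.296e-12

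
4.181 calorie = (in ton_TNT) 4.181e-09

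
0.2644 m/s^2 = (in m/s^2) 0.2644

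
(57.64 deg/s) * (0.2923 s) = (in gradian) 18.72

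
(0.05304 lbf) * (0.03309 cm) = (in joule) 7.807e-05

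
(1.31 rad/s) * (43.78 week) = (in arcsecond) 7.155e+12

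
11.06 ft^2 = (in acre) 0.0002539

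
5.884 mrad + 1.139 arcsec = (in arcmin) 20.25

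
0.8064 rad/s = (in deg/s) 46.2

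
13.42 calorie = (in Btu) 0.05322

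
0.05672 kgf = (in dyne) 5.562e+04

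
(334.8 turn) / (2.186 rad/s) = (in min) 16.04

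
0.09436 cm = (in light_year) 9.974e-20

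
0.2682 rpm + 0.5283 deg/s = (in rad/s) 0.03731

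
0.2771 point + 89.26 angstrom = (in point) 0.2771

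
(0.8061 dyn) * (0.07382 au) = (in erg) 8.902e+11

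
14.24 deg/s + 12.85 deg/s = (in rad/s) 0.4728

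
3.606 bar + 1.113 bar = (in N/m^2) 4.719e+05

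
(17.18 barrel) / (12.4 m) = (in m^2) 0.2203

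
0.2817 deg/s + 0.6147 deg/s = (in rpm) 0.1494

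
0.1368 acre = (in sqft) 5959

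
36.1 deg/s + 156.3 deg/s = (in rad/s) 3.358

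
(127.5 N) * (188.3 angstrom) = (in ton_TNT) 5.738e-16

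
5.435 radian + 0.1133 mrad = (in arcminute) 1.868e+04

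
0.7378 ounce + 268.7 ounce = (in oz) 269.4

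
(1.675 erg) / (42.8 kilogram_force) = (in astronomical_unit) 2.668e-21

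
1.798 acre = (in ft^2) 7.832e+04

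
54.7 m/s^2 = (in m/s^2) 54.7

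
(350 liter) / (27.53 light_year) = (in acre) 3.321e-22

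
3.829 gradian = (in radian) 0.06015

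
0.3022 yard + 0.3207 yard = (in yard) 0.6229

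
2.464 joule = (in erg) 2.464e+07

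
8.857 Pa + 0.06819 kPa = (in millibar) 0.7705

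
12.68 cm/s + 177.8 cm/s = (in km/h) 6.857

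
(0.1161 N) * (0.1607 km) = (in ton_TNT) 4.459e-09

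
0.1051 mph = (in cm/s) 4.698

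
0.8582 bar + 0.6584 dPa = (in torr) 643.7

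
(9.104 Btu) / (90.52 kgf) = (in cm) 1082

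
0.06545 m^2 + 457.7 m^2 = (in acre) 0.1131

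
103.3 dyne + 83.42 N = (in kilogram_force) 8.507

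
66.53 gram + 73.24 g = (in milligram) 1.398e+05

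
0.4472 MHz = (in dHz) 4.472e+06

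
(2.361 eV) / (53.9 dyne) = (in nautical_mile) 3.789e-19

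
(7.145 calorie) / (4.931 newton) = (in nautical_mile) 0.003274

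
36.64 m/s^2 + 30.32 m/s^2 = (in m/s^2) 66.96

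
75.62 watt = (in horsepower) 0.1014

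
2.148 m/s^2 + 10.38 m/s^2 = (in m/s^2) 12.53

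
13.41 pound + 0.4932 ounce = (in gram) 6097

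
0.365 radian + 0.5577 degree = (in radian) 0.3747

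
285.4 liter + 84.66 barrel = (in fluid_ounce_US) 4.648e+05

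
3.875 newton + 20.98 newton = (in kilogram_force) 2.535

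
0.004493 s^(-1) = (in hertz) 0.004493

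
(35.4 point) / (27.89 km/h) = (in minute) 2.687e-05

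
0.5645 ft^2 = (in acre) 1.296e-05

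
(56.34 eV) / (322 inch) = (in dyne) 1.104e-13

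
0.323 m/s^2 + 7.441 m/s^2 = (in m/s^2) 7.764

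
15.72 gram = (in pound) 0.03466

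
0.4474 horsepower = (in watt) 333.6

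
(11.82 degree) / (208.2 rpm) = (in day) 1.095e-07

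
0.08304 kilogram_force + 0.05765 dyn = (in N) 0.8143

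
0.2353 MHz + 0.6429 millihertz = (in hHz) 2353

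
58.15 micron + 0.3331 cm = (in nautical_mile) 1.83e-06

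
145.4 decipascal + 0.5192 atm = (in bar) 0.5262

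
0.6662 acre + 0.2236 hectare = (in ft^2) 5.309e+04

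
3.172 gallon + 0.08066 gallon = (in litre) 12.31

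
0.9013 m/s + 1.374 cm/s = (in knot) 1.779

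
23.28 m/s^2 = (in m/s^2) 23.28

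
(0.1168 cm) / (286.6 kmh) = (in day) 1.698e-10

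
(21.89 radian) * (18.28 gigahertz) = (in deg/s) 2.293e+13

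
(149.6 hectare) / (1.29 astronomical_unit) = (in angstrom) 7.752e+04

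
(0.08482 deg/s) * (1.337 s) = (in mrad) 1.979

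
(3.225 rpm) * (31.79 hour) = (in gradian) 2.461e+06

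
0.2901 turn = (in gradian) 116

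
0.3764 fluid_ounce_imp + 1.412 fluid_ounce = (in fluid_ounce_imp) 1.846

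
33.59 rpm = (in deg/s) 201.5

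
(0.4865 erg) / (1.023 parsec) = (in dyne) 1.541e-19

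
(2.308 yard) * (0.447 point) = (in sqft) 0.003582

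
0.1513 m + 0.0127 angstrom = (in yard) 0.1655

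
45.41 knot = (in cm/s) 2336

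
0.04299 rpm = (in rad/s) 0.004502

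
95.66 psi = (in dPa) 6.596e+06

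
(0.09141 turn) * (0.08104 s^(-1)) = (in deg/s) 2.667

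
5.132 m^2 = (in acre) 0.001268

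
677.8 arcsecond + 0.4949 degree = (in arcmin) 40.99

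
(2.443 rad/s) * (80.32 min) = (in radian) 1.177e+04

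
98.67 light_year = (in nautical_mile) 5.04e+14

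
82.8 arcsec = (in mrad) 0.4014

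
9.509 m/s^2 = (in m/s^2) 9.509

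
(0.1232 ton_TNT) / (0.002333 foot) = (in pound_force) 1.63e+11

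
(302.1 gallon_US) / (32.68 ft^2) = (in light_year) 3.981e-17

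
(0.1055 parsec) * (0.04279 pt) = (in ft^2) 5.29e+11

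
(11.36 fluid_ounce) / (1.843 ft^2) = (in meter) 0.001962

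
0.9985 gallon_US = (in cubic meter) 0.00378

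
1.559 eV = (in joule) 2.498e-19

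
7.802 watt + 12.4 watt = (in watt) 20.2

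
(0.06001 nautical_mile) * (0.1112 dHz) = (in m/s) 1.236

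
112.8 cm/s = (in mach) 0.003313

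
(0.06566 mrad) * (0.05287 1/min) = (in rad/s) 5.786e-08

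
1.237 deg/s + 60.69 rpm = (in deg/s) 365.4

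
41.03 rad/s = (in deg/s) 2351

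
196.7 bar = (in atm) 194.1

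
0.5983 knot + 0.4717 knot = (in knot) 1.07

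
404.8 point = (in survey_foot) 0.4685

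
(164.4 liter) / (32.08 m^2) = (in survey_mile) 3.184e-06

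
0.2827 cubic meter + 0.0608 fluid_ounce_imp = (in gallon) 74.68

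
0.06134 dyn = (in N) 6.134e-07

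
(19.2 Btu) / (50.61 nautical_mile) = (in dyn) 2.161e+04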